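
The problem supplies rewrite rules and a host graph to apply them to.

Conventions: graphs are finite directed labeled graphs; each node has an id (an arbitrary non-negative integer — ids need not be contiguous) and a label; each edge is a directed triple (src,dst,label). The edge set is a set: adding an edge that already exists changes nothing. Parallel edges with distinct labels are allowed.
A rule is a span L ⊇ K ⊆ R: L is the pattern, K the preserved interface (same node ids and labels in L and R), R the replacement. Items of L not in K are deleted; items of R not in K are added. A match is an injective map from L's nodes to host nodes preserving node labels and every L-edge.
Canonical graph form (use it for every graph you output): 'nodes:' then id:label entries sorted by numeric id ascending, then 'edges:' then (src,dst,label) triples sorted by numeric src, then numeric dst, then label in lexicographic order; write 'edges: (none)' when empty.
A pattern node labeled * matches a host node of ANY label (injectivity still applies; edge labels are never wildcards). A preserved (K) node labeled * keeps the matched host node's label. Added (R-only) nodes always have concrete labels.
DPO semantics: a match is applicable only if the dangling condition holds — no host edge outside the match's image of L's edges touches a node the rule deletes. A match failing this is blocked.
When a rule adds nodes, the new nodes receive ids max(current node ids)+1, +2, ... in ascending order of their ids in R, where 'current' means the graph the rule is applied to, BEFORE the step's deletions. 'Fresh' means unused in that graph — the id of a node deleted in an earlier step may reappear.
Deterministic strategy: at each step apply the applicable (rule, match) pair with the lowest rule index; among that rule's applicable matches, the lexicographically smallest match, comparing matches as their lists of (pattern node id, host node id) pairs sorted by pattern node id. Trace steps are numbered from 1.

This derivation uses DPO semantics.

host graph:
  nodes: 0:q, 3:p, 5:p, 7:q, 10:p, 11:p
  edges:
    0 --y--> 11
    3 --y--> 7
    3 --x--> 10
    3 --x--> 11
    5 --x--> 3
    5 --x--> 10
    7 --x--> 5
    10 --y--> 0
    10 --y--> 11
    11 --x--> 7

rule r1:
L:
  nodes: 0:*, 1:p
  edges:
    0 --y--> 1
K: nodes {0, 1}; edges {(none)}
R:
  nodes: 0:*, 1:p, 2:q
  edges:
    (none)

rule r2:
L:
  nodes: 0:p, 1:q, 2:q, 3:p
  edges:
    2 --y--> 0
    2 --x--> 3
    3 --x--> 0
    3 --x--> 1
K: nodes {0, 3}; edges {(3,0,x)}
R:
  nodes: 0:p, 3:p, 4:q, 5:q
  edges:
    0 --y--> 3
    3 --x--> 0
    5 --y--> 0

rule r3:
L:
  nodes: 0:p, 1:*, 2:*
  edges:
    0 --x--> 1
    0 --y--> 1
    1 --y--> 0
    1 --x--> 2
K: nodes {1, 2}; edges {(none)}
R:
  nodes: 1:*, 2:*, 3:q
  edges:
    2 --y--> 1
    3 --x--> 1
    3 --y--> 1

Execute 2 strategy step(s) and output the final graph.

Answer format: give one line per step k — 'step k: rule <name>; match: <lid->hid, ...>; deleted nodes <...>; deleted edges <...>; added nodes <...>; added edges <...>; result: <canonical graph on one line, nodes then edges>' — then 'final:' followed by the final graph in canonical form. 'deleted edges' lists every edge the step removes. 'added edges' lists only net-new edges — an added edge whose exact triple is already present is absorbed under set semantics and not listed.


step 1: rule r1; match: 0->0, 1->11; deleted nodes (none); deleted edges (0,11,y); added nodes 12; added edges (none); result: nodes: 0:q, 3:p, 5:p, 7:q, 10:p, 11:p, 12:q edges: (3,7,y); (3,10,x); (3,11,x); (5,3,x); (5,10,x); (7,5,x); (10,0,y); (10,11,y); (11,7,x)
step 2: rule r1; match: 0->10, 1->11; deleted nodes (none); deleted edges (10,11,y); added nodes 13; added edges (none); result: nodes: 0:q, 3:p, 5:p, 7:q, 10:p, 11:p, 12:q, 13:q edges: (3,7,y); (3,10,x); (3,11,x); (5,3,x); (5,10,x); (7,5,x); (10,0,y); (11,7,x)
final:
nodes: 0:q, 3:p, 5:p, 7:q, 10:p, 11:p, 12:q, 13:q
edges: (3,7,y); (3,10,x); (3,11,x); (5,3,x); (5,10,x); (7,5,x); (10,0,y); (11,7,x)


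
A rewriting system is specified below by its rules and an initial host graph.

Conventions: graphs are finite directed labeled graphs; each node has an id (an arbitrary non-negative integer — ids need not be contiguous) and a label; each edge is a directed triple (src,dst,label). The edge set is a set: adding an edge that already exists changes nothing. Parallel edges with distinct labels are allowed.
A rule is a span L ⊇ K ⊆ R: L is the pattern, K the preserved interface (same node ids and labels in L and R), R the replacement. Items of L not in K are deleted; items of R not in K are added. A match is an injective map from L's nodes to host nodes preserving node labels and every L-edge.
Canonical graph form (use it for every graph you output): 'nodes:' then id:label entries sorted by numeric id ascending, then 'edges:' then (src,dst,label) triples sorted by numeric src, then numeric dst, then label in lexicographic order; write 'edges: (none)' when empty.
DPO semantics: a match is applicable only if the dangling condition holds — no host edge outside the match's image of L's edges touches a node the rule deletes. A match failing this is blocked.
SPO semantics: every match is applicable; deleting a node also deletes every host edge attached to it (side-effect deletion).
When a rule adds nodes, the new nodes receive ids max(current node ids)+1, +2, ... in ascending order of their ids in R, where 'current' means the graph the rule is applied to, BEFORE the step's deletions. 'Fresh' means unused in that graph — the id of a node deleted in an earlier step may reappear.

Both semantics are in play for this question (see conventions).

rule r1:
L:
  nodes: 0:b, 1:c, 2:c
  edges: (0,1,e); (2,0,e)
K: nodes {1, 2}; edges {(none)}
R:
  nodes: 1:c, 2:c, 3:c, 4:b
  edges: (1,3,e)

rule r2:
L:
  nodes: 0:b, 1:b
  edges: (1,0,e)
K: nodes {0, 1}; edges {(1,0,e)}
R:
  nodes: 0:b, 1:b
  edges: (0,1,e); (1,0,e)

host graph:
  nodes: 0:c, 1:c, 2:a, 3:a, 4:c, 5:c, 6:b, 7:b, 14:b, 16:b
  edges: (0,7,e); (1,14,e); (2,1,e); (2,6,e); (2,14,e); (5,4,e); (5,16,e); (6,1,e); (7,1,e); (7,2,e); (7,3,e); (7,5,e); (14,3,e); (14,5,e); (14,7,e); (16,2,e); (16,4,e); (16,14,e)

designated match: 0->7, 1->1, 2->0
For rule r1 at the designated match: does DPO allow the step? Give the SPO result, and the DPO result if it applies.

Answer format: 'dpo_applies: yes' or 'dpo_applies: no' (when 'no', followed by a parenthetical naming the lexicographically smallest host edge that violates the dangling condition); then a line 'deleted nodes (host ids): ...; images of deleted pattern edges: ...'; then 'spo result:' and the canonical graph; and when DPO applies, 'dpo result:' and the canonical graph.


dpo_applies: no
(the rule deletes node 7, which keeps host edge (7,2,e) outside the match image — the dangling condition fails, DPO blocks; SPO proceeds and side-deletes such edges)
deleted nodes (host ids): 7; images of deleted pattern edges: (0,7,e); (7,1,e)
spo result:
nodes: 0:c, 1:c, 2:a, 3:a, 4:c, 5:c, 6:b, 14:b, 16:b, 17:c, 18:b
edges: (1,14,e); (1,17,e); (2,1,e); (2,6,e); (2,14,e); (5,4,e); (5,16,e); (6,1,e); (14,3,e); (14,5,e); (16,2,e); (16,4,e); (16,14,e)


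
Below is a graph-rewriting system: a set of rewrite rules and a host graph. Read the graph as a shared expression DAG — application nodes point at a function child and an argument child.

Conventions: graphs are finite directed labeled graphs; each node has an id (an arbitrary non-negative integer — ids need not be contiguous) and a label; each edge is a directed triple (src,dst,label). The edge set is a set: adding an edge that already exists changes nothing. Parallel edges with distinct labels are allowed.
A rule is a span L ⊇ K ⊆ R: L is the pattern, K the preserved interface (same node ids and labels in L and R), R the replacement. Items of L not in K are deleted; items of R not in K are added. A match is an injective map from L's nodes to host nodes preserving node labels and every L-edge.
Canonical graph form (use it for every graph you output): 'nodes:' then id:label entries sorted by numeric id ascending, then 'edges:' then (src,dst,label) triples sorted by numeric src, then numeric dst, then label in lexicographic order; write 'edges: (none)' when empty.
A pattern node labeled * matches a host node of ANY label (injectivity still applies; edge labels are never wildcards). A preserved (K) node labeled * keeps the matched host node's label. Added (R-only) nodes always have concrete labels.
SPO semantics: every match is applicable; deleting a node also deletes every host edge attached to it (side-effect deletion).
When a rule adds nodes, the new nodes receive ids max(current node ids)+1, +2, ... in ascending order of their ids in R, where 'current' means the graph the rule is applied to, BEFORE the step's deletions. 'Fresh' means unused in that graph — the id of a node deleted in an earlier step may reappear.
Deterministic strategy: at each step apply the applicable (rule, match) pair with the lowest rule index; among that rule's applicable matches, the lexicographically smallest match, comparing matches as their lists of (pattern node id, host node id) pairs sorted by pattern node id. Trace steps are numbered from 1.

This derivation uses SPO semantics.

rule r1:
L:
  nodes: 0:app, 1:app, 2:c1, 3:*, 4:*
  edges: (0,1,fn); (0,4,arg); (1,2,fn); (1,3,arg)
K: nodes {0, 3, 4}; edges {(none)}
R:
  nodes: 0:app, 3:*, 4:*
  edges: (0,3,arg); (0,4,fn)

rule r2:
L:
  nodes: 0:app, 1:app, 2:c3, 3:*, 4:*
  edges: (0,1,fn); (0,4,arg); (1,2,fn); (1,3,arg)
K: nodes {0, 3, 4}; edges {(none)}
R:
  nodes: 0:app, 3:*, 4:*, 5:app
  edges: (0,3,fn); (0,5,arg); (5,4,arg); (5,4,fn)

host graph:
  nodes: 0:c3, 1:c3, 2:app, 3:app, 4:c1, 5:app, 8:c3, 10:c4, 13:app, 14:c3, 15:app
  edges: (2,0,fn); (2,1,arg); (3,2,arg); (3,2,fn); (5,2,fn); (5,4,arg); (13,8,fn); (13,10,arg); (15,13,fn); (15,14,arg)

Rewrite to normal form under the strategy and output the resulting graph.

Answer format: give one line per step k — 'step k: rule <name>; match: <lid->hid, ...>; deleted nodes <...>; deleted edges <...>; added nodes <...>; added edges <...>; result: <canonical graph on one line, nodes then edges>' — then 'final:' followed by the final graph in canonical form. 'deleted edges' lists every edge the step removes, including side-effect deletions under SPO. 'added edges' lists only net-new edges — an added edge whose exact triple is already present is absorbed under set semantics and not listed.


step 1: rule r2; match: 0->5, 1->2, 2->0, 3->1, 4->4; deleted nodes 0, 2; deleted edges (2,0,fn); (2,1,arg); (3,2,arg); (3,2,fn); (5,2,fn); (5,4,arg); added nodes 16; added edges (5,1,fn); (5,16,arg); (16,4,arg); (16,4,fn); result: nodes: 1:c3, 3:app, 4:c1, 5:app, 8:c3, 10:c4, 13:app, 14:c3, 15:app, 16:app edges: (5,1,fn); (5,16,arg); (13,8,fn); (13,10,arg); (15,13,fn); (15,14,arg); (16,4,arg); (16,4,fn)
step 2: rule r2; match: 0->15, 1->13, 2->8, 3->10, 4->14; deleted nodes 8, 13; deleted edges (13,8,fn); (13,10,arg); (15,13,fn); (15,14,arg); added nodes 17; added edges (15,10,fn); (15,17,arg); (17,14,arg); (17,14,fn); result: nodes: 1:c3, 3:app, 4:c1, 5:app, 10:c4, 14:c3, 15:app, 16:app, 17:app edges: (5,1,fn); (5,16,arg); (15,10,fn); (15,17,arg); (16,4,arg); (16,4,fn); (17,14,arg); (17,14,fn)
final:
nodes: 1:c3, 3:app, 4:c1, 5:app, 10:c4, 14:c3, 15:app, 16:app, 17:app
edges: (5,1,fn); (5,16,arg); (15,10,fn); (15,17,arg); (16,4,arg); (16,4,fn); (17,14,arg); (17,14,fn)


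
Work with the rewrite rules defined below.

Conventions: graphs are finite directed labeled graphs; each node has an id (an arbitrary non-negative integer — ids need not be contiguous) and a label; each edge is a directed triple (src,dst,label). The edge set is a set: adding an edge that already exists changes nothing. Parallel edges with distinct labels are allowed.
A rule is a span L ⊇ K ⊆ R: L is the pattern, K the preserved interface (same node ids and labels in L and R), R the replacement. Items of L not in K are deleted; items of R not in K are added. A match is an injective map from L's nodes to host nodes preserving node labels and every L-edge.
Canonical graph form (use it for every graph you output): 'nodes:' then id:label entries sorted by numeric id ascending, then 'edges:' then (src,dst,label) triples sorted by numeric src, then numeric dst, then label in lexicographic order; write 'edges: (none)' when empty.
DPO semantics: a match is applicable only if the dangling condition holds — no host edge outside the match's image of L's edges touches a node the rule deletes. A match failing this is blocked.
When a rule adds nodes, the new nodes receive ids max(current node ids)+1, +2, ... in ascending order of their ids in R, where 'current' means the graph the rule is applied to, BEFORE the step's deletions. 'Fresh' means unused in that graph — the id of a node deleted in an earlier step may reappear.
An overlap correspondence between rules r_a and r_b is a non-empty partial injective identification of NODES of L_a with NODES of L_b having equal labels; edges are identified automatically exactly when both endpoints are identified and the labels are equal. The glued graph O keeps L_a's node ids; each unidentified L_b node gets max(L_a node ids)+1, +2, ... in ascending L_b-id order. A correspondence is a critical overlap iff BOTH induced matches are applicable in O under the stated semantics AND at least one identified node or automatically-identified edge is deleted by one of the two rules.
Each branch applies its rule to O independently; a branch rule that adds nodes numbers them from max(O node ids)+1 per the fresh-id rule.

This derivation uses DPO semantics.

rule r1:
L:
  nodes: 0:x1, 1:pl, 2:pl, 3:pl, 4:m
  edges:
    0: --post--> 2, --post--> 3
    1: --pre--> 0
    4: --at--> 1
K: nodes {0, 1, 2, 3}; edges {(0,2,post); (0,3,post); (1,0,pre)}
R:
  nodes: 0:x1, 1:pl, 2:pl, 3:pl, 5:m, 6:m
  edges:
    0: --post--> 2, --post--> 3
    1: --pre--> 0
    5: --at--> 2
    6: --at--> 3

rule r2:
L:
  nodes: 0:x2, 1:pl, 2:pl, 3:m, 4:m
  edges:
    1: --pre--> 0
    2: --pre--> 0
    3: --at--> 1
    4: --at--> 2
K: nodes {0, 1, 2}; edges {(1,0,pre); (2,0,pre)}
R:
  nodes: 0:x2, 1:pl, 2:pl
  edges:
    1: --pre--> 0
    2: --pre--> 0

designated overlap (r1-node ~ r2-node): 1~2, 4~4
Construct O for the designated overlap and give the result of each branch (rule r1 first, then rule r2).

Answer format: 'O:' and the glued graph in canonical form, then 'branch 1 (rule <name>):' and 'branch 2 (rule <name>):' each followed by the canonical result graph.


O:
nodes: 0:x1, 1:pl, 2:pl, 3:pl, 4:m, 5:x2, 6:pl, 7:m
edges: (0,2,post); (0,3,post); (1,0,pre); (1,5,pre); (4,1,at); (6,5,pre); (7,6,at)
branch 1 (rule r1):
nodes: 0:x1, 1:pl, 2:pl, 3:pl, 5:x2, 6:pl, 7:m, 8:m, 9:m
edges: (0,2,post); (0,3,post); (1,0,pre); (1,5,pre); (6,5,pre); (7,6,at); (8,2,at); (9,3,at)
branch 2 (rule r2):
nodes: 0:x1, 1:pl, 2:pl, 3:pl, 5:x2, 6:pl
edges: (0,2,post); (0,3,post); (1,0,pre); (1,5,pre); (6,5,pre)


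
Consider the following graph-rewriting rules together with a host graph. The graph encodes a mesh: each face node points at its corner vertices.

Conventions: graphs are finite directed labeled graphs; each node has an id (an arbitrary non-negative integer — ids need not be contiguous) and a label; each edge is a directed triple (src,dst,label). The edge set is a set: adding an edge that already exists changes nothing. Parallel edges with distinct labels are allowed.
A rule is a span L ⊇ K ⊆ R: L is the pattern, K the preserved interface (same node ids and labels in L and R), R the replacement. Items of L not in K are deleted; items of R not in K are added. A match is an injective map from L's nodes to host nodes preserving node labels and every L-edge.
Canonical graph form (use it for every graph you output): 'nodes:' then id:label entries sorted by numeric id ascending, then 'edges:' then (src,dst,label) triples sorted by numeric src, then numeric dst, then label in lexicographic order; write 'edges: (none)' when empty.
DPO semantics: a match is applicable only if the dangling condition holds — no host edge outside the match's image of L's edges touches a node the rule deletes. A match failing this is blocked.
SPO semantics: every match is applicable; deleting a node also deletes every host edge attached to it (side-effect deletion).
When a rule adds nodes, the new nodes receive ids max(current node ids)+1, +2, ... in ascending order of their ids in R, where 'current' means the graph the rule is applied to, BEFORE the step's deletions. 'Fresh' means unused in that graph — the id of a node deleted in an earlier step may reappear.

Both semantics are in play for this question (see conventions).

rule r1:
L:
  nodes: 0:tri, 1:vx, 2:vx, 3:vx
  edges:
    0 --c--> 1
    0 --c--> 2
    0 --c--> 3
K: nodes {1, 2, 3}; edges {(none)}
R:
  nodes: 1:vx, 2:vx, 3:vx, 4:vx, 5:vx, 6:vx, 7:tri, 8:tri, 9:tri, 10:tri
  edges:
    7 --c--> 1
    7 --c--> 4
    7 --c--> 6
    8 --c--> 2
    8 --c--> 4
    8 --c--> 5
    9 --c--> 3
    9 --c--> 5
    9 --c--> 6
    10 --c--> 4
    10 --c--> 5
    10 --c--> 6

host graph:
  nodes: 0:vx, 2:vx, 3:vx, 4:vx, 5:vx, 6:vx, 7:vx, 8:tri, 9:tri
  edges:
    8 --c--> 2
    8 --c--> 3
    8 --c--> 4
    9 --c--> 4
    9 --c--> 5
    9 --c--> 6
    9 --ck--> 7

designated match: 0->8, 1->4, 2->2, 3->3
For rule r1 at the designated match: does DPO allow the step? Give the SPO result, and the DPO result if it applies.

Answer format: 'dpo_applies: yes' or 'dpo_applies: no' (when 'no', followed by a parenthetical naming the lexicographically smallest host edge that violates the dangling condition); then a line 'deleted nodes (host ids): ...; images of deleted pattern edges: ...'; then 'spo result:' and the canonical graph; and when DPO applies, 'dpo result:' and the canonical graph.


dpo_applies: yes
deleted nodes (host ids): 8; images of deleted pattern edges: (8,2,c); (8,3,c); (8,4,c)
spo result:
nodes: 0:vx, 2:vx, 3:vx, 4:vx, 5:vx, 6:vx, 7:vx, 9:tri, 10:vx, 11:vx, 12:vx, 13:tri, 14:tri, 15:tri, 16:tri
edges: (9,4,c); (9,5,c); (9,6,c); (9,7,ck); (13,4,c); (13,10,c); (13,12,c); (14,2,c); (14,10,c); (14,11,c); (15,3,c); (15,11,c); (15,12,c); (16,10,c); (16,11,c); (16,12,c)
dpo result:
nodes: 0:vx, 2:vx, 3:vx, 4:vx, 5:vx, 6:vx, 7:vx, 9:tri, 10:vx, 11:vx, 12:vx, 13:tri, 14:tri, 15:tri, 16:tri
edges: (9,4,c); (9,5,c); (9,6,c); (9,7,ck); (13,4,c); (13,10,c); (13,12,c); (14,2,c); (14,10,c); (14,11,c); (15,3,c); (15,11,c); (15,12,c); (16,10,c); (16,11,c); (16,12,c)


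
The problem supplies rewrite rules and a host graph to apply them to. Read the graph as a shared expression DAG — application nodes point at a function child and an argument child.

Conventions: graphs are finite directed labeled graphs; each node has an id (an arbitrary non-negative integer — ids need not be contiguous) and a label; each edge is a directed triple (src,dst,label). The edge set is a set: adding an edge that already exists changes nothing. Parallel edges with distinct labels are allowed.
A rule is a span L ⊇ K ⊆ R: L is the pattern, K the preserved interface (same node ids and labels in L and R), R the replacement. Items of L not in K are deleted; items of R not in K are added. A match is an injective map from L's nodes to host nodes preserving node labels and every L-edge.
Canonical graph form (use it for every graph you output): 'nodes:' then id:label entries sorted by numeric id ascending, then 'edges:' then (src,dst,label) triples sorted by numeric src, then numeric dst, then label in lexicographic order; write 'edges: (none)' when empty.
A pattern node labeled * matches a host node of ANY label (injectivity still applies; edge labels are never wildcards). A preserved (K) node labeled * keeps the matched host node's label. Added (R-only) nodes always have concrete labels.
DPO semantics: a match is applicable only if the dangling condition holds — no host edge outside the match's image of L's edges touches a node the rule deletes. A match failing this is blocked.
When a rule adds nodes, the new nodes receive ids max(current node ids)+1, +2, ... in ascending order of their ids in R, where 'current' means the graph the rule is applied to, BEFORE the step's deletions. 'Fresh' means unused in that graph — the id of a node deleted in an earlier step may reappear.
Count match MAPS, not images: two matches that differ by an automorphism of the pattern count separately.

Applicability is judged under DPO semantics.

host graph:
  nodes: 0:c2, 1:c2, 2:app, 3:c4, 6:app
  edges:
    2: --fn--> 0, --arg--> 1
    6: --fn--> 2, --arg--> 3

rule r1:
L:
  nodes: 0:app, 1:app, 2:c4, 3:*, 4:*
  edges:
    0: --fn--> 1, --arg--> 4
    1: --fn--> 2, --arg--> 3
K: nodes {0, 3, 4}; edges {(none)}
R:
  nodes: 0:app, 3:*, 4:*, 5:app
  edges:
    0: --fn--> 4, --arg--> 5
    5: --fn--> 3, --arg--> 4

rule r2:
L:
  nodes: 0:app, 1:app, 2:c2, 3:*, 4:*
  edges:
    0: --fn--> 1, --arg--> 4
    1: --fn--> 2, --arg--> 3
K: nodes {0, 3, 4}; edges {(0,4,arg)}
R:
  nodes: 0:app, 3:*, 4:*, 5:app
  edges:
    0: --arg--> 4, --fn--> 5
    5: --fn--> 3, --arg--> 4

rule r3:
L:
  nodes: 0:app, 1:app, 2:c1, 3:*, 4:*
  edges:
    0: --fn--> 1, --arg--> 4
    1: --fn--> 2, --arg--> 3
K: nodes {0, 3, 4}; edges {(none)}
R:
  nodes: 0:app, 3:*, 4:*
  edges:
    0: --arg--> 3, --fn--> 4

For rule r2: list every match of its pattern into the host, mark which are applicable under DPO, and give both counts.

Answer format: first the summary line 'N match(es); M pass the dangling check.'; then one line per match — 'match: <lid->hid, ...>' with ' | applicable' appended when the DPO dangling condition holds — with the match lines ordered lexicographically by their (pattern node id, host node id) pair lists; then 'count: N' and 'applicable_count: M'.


1 match(es); 1 pass the dangling check.
match: 0->6, 1->2, 2->0, 3->1, 4->3 | applicable
count: 1
applicable_count: 1


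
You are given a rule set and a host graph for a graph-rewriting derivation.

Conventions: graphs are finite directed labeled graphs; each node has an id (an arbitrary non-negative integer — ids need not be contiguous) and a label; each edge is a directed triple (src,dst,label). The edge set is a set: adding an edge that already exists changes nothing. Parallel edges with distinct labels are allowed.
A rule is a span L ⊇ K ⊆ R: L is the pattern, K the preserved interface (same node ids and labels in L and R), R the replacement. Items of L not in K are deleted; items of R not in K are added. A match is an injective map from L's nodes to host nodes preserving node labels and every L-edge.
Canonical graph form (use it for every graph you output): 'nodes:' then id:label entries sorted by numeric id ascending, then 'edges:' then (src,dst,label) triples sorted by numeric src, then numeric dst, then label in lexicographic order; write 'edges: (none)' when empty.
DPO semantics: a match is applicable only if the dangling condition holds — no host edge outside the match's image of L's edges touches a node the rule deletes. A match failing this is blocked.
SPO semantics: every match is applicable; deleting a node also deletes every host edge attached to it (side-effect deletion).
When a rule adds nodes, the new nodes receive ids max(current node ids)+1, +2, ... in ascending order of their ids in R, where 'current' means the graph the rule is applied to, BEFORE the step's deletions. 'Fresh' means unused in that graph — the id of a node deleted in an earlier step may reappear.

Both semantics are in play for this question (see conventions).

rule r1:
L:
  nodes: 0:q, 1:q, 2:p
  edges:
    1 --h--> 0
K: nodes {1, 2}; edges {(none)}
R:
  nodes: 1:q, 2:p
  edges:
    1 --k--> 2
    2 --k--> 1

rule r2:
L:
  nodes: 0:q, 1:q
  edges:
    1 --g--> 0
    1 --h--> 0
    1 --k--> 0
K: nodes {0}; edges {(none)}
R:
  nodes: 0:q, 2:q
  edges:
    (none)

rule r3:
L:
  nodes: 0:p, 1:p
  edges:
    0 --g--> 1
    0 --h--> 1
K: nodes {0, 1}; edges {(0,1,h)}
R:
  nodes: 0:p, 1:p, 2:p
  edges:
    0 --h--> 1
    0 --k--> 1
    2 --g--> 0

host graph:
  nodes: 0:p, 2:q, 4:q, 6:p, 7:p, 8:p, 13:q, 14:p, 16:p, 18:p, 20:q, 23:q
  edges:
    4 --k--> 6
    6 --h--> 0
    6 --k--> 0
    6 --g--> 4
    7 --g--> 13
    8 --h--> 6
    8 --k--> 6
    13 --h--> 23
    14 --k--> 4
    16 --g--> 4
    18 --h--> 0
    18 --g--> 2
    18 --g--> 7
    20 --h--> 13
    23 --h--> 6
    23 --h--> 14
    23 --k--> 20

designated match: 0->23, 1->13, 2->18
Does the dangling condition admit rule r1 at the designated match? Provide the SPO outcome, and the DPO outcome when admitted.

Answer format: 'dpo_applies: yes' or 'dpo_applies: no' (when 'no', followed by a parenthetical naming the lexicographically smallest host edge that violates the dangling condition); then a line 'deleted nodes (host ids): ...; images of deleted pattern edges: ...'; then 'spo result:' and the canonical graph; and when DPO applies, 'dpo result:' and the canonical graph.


dpo_applies: no
(the rule deletes node 23, which keeps host edge (23,6,h) outside the match image — the dangling condition fails, DPO blocks; SPO proceeds and side-deletes such edges)
deleted nodes (host ids): 23; images of deleted pattern edges: (13,23,h)
spo result:
nodes: 0:p, 2:q, 4:q, 6:p, 7:p, 8:p, 13:q, 14:p, 16:p, 18:p, 20:q
edges: (4,6,k); (6,0,h); (6,0,k); (6,4,g); (7,13,g); (8,6,h); (8,6,k); (13,18,k); (14,4,k); (16,4,g); (18,0,h); (18,2,g); (18,7,g); (18,13,k); (20,13,h)


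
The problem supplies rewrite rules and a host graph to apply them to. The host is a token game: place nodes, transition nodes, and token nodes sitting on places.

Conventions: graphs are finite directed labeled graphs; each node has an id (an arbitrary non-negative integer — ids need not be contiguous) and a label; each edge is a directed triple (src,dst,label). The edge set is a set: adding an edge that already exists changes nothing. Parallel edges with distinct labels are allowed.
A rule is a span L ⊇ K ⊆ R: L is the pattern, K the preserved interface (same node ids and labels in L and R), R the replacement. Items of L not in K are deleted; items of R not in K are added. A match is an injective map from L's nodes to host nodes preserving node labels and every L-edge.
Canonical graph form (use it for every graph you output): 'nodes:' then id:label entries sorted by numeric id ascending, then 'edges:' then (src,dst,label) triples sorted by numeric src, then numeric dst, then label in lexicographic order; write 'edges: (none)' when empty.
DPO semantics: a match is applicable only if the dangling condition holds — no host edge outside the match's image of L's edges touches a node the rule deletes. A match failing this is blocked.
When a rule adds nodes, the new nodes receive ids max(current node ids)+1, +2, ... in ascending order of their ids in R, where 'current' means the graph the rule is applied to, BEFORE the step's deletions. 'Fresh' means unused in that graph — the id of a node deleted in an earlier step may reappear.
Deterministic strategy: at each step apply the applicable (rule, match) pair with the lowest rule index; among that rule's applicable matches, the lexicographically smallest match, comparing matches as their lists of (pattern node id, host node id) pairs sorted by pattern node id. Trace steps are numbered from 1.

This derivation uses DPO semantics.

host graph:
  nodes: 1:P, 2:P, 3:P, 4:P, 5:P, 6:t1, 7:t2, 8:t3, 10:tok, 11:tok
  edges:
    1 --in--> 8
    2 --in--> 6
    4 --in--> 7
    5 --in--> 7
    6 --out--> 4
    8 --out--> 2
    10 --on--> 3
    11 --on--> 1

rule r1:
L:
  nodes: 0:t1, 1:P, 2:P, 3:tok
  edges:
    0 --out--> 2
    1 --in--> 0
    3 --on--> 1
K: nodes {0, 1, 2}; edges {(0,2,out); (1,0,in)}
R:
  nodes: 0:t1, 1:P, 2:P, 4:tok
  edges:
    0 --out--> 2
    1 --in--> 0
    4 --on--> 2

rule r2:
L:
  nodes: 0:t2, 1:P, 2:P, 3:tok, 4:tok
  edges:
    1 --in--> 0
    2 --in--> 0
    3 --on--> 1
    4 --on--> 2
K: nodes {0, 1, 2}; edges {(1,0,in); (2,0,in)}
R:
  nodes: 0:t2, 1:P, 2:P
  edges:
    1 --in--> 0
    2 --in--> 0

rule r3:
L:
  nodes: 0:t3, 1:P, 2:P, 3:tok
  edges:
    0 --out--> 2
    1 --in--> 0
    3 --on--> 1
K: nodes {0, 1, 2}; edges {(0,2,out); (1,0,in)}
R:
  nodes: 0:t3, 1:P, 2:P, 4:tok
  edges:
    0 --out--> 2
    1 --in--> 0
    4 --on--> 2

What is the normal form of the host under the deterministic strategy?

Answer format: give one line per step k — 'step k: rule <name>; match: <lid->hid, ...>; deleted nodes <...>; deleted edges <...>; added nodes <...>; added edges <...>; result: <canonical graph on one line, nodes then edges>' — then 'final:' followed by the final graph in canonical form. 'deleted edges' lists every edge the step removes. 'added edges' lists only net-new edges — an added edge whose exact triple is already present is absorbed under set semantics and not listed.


step 1: rule r3; match: 0->8, 1->1, 2->2, 3->11; deleted nodes 11; deleted edges (11,1,on); added nodes 12; added edges (12,2,on); result: nodes: 1:P, 2:P, 3:P, 4:P, 5:P, 6:t1, 7:t2, 8:t3, 10:tok, 12:tok edges: (1,8,in); (2,6,in); (4,7,in); (5,7,in); (6,4,out); (8,2,out); (10,3,on); (12,2,on)
step 2: rule r1; match: 0->6, 1->2, 2->4, 3->12; deleted nodes 12; deleted edges (12,2,on); added nodes 13; added edges (13,4,on); result: nodes: 1:P, 2:P, 3:P, 4:P, 5:P, 6:t1, 7:t2, 8:t3, 10:tok, 13:tok edges: (1,8,in); (2,6,in); (4,7,in); (5,7,in); (6,4,out); (8,2,out); (10,3,on); (13,4,on)
final:
nodes: 1:P, 2:P, 3:P, 4:P, 5:P, 6:t1, 7:t2, 8:t3, 10:tok, 13:tok
edges: (1,8,in); (2,6,in); (4,7,in); (5,7,in); (6,4,out); (8,2,out); (10,3,on); (13,4,on)


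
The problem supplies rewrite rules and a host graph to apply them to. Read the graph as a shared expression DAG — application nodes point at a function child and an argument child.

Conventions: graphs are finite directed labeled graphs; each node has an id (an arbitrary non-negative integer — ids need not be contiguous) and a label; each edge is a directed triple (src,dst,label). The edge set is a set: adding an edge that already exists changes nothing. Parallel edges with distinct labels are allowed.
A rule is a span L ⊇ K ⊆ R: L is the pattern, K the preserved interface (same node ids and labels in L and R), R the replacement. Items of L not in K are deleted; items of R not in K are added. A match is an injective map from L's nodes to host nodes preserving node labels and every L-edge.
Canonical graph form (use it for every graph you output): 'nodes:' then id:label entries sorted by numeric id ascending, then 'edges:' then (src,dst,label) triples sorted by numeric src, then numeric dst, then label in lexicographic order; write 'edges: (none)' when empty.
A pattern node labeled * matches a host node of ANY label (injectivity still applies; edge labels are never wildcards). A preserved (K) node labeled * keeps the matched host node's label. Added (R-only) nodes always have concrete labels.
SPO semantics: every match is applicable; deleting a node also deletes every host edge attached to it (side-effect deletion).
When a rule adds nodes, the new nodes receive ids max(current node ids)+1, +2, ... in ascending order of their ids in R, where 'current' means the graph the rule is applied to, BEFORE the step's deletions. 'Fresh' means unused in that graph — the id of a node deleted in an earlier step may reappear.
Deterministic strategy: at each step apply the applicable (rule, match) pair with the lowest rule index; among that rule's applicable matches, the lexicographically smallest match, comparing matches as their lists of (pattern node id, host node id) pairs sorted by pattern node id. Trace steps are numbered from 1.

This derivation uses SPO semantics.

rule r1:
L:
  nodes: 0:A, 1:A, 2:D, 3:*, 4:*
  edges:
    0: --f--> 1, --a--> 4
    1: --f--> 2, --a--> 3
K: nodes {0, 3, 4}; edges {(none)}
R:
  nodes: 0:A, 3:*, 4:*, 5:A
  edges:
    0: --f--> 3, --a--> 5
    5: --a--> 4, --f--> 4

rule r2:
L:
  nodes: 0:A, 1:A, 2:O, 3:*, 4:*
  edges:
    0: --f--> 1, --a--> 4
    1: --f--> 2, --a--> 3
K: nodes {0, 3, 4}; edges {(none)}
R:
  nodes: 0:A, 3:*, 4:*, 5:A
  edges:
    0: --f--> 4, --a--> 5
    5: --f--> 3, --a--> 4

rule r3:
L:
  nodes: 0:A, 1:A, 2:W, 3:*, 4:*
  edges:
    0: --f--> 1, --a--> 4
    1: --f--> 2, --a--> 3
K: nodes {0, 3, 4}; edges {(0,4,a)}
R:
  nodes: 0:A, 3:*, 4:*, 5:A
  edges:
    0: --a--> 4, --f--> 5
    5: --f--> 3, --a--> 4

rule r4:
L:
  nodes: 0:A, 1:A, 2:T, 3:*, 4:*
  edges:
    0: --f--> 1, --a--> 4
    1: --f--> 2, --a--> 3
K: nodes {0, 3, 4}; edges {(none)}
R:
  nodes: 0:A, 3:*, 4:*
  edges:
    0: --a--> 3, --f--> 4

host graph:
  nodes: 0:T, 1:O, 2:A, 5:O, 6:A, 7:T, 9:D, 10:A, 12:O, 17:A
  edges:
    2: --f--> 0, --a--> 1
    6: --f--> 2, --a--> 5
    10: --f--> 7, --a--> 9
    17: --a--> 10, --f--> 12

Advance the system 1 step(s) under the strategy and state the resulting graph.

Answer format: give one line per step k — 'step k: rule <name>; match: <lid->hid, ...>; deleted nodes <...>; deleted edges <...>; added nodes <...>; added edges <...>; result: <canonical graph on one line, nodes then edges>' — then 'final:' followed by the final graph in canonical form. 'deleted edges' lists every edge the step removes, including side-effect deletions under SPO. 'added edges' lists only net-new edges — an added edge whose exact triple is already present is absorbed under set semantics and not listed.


step 1: rule r4; match: 0->6, 1->2, 2->0, 3->1, 4->5; deleted nodes 0, 2; deleted edges (2,0,f); (2,1,a); (6,2,f); (6,5,a); added nodes (none); added edges (6,1,a); (6,5,f); result: nodes: 1:O, 5:O, 6:A, 7:T, 9:D, 10:A, 12:O, 17:A edges: (6,1,a); (6,5,f); (10,7,f); (10,9,a); (17,10,a); (17,12,f)
final:
nodes: 1:O, 5:O, 6:A, 7:T, 9:D, 10:A, 12:O, 17:A
edges: (6,1,a); (6,5,f); (10,7,f); (10,9,a); (17,10,a); (17,12,f)


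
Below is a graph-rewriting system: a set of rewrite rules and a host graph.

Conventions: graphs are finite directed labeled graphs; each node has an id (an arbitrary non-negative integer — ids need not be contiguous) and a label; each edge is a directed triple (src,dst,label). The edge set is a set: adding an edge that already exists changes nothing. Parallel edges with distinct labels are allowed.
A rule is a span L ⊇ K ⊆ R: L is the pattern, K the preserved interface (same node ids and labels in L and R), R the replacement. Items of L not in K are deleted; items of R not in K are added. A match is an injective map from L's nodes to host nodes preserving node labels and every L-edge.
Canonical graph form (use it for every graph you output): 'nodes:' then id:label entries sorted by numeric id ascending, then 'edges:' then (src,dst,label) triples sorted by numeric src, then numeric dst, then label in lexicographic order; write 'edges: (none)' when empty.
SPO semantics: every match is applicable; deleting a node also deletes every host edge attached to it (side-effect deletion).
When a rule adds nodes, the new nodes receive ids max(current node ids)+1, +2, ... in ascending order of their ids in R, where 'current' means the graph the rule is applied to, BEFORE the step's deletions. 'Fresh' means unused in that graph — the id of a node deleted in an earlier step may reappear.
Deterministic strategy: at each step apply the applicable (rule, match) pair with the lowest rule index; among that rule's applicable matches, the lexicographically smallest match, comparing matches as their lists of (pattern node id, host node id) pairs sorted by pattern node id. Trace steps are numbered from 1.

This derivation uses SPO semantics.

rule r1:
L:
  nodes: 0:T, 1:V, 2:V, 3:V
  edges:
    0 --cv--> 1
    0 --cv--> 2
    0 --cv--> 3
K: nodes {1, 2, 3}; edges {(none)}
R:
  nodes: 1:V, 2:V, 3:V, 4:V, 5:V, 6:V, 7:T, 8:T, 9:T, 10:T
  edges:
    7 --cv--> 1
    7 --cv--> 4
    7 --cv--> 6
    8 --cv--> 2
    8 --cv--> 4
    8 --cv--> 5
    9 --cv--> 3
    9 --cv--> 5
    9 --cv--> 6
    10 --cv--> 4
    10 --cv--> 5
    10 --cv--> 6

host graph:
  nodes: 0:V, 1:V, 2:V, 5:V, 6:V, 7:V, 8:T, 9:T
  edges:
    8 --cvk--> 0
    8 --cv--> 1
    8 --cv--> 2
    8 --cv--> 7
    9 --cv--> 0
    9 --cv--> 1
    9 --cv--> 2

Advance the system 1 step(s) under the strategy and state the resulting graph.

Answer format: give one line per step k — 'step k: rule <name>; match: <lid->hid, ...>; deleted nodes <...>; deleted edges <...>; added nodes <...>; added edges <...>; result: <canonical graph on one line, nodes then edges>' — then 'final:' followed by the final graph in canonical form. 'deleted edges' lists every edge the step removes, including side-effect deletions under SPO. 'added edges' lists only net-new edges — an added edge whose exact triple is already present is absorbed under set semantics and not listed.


step 1: rule r1; match: 0->8, 1->1, 2->2, 3->7; deleted nodes 8; deleted edges (8,0,cvk); (8,1,cv); (8,2,cv); (8,7,cv); added nodes 10, 11, 12, 13, 14, 15, 16; added edges (13,1,cv); (13,10,cv); (13,12,cv); (14,2,cv); (14,10,cv); (14,11,cv); (15,7,cv); (15,11,cv); (15,12,cv); (16,10,cv); (16,11,cv); (16,12,cv); result: nodes: 0:V, 1:V, 2:V, 5:V, 6:V, 7:V, 9:T, 10:V, 11:V, 12:V, 13:T, 14:T, 15:T, 16:T edges: (9,0,cv); (9,1,cv); (9,2,cv); (13,1,cv); (13,10,cv); (13,12,cv); (14,2,cv); (14,10,cv); (14,11,cv); (15,7,cv); (15,11,cv); (15,12,cv); (16,10,cv); (16,11,cv); (16,12,cv)
final:
nodes: 0:V, 1:V, 2:V, 5:V, 6:V, 7:V, 9:T, 10:V, 11:V, 12:V, 13:T, 14:T, 15:T, 16:T
edges: (9,0,cv); (9,1,cv); (9,2,cv); (13,1,cv); (13,10,cv); (13,12,cv); (14,2,cv); (14,10,cv); (14,11,cv); (15,7,cv); (15,11,cv); (15,12,cv); (16,10,cv); (16,11,cv); (16,12,cv)


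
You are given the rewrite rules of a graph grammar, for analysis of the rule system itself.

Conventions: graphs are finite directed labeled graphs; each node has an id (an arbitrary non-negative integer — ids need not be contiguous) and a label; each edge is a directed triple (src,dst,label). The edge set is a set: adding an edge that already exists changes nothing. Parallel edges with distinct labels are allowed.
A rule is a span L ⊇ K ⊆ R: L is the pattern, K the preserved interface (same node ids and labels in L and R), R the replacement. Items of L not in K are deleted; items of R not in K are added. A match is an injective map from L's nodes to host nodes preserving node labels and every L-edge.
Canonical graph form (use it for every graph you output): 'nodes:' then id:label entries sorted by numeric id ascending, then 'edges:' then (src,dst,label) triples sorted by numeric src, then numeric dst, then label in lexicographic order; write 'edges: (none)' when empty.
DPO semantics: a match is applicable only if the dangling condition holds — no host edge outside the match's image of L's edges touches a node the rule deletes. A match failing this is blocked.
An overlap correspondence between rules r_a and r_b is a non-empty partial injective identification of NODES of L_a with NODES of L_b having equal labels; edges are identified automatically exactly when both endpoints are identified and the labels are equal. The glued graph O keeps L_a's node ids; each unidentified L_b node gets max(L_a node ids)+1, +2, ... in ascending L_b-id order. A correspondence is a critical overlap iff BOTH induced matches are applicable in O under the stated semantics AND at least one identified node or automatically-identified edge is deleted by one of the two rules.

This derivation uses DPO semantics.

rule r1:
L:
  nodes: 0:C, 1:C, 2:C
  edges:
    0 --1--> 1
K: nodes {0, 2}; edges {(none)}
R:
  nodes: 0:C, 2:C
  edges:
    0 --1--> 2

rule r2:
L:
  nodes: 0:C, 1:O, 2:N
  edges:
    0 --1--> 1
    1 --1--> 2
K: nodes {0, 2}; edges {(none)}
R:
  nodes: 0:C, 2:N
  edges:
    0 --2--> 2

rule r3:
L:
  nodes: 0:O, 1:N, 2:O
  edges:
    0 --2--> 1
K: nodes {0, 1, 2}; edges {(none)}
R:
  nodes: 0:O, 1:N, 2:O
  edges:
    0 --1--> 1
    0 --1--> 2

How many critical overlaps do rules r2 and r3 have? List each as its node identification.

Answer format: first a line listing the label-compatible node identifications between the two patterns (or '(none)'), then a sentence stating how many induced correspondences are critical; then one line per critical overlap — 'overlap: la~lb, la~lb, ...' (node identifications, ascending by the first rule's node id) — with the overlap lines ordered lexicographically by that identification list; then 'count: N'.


label-compatible node identifications between L(r2) and L(r3): 1~0, 1~2, 2~1
2 of the induced correspondences are critical overlaps of r2 and r3.
overlap: 1~2
overlap: 1~2, 2~1
count: 2
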